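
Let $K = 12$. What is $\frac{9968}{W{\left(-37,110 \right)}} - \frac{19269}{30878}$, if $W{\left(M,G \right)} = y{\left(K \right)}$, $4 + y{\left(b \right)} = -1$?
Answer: $- \frac{307888249}{154390} \approx -1994.2$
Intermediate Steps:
$y{\left(b \right)} = -5$ ($y{\left(b \right)} = -4 - 1 = -5$)
$W{\left(M,G \right)} = -5$
$\frac{9968}{W{\left(-37,110 \right)}} - \frac{19269}{30878} = \frac{9968}{-5} - \frac{19269}{30878} = 9968 \left(- \frac{1}{5}\right) - \frac{19269}{30878} = - \frac{9968}{5} - \frac{19269}{30878} = - \frac{307888249}{154390}$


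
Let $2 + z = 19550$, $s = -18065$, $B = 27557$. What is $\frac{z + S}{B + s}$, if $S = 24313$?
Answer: $\frac{43861}{9492} \approx 4.6208$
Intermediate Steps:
$z = 19548$ ($z = -2 + 19550 = 19548$)
$\frac{z + S}{B + s} = \frac{19548 + 24313}{27557 - 18065} = \frac{43861}{9492}$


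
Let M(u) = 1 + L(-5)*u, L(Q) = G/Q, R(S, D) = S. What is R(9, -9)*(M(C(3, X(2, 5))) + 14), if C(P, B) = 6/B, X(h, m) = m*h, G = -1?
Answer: 3402/25 ≈ 136.08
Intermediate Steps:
X(h, m) = h*m
L(Q) = -1/Q
M(u) = 1 + u/5 (M(u) = 1 + (-1/(-5))*u = 1 + (-1*(-1/5))*u = 1 + u/5)
R(9, -9)*(M(C(3, X(2, 5))) + 14) = 9*((1 + (6/((2*5)))/5) + 14) = 9*((1 + (6/10)/5) + 14) = 9*((1 + (6*(1/10))/5) + 14) = 9*((1 + (1/5)*(3/5)) + 14) = 9*((1 + 3/25) + 14) = 9*(28/25 + 14) = 9*(378/25) = 3402/25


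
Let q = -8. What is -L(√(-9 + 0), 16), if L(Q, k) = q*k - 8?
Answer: 136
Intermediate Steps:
L(Q, k) = -8 - 8*k (L(Q, k) = -8*k - 8 = -8 - 8*k)
-L(√(-9 + 0), 16) = -(-8 - 8*16) = -(-8 - 128) = -1*(-136) = 136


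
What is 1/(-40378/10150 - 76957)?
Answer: -5075/390576964 ≈ -1.2994e-5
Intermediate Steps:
1/(-40378/10150 - 76957) = 1/(-40378*1/10150 - 76957) = 1/(-20189/5075 - 76957) = 1/(-390576964/5075) = -5075/390576964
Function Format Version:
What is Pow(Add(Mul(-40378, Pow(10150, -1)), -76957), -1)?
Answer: Rational(-5075, 390576964) ≈ -1.2994e-5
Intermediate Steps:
Pow(Add(Mul(-40378, Pow(10150, -1)), -76957), -1) = Pow(Add(Mul(-40378, Rational(1, 10150)), -76957), -1) = Pow(Add(Rational(-20189, 5075), -76957), -1) = Pow(Rational(-390576964, 5075), -1) = Rational(-5075, 390576964)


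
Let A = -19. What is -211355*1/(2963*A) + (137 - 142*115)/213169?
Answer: 44142716674/12000775193 ≈ 3.6783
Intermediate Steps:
-211355*1/(2963*A) + (137 - 142*115)/213169 = -211355/((-19*2963)) + (137 - 142*115)/213169 = -211355/(-56297) + (137 - 16330)*(1/213169) = -211355*(-1/56297) - 16193*1/213169 = 211355/56297 - 16193/213169 = 44142716674/12000775193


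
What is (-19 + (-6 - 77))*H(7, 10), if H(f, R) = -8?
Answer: 816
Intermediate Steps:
(-19 + (-6 - 77))*H(7, 10) = (-19 + (-6 - 77))*(-8) = (-19 - 83)*(-8) = -102*(-8) = 816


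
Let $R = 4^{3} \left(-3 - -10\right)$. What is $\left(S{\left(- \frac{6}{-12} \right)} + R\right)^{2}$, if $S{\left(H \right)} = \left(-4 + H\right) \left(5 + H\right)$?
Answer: $\frac{2941225}{16} \approx 1.8383 \cdot 10^{5}$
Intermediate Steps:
$R = 448$ ($R = 64 \left(-3 + 10\right) = 64 \cdot 7 = 448$)
$\left(S{\left(- \frac{6}{-12} \right)} + R\right)^{2} = \left(\left(-20 - \frac{6}{-12} + \left(- \frac{6}{-12}\right)^{2}\right) + 448\right)^{2} = \left(\left(-20 - - \frac{1}{2} + \left(\left(-6\right) \left(- \frac{1}{12}\right)\right)^{2}\right) + 448\right)^{2} = \left(\left(-20 + \frac{1}{2} + \left(\frac{1}{2}\right)^{2}\right) + 448\right)^{2} = \left(\left(-20 + \frac{1}{2} + \frac{1}{4}\right) + 448\right)^{2} = \left(- \frac{77}{4} + 448\right)^{2} = \left(\frac{1715}{4}\right)^{2} = \frac{2941225}{16}$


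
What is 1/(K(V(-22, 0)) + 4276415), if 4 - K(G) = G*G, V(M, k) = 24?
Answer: 1/4275843 ≈ 2.3387e-7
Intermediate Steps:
K(G) = 4 - G² (K(G) = 4 - G*G = 4 - G²)
1/(K(V(-22, 0)) + 4276415) = 1/((4 - 1*24²) + 4276415) = 1/((4 - 1*576) + 4276415) = 1/((4 - 576) + 4276415) = 1/(-572 + 4276415) = 1/4275843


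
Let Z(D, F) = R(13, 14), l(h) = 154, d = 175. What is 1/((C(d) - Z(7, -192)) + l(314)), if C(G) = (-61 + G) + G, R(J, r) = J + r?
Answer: 1/416 ≈ 0.0024038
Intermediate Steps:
C(G) = -61 + 2*G
Z(D, F) = 27 (Z(D, F) = 13 + 14 = 27)
1/((C(d) - Z(7, -192)) + l(314)) = 1/(((-61 + 2*175) - 1*27) + 154) = 1/(((-61 + 350) - 27) + 154) = 1/((289 - 27) + 154) = 1/(262 + 154) = 1/416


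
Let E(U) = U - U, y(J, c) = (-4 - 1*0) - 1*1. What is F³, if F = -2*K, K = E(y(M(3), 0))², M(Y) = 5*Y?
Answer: 0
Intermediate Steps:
y(J, c) = -5 (y(J, c) = (-4 + 0) - 1 = -4 - 1 = -5)
E(U) = 0
K = 0 (K = 0² = 0)
F = 0 (F = -2*0 = 0)
F³ = 0³ = 0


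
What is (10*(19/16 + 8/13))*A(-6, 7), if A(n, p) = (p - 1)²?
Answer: 16875/26 ≈ 649.04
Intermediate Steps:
A(n, p) = (-1 + p)²
(10*(19/16 + 8/13))*A(-6, 7) = (10*(19/16 + 8/13))*(-1 + 7)² = (10*(19*(1/16) + 8*(1/13)))*6² = (10*(19/16 + 8/13))*36 = (10*(375/208))*36 = (1875/104)*36 = 16875/26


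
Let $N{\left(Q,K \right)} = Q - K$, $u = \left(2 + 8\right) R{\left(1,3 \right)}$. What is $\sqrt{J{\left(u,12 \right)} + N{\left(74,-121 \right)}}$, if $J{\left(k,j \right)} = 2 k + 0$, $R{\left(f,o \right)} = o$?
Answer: $\sqrt{255} \approx 15.969$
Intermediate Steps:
$u = 30$ ($u = \left(2 + 8\right) 3 = 10 \cdot 3 = 30$)
$J{\left(k,j \right)} = 2 k$
$\sqrt{J{\left(u,12 \right)} + N{\left(74,-121 \right)}} = \sqrt{2 \cdot 30 + \left(74 - -121\right)} = \sqrt{60 + \left(74 + 121\right)} = \sqrt{60 + 195} = \sqrt{255}$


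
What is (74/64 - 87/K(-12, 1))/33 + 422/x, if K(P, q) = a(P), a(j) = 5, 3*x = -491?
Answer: -7960589/2592480 ≈ -3.0706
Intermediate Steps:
x = -491/3 (x = (1/3)*(-491) = -491/3 ≈ -163.67)
K(P, q) = 5
(74/64 - 87/K(-12, 1))/33 + 422/x = (74/64 - 87/5)/33 + 422/(-491/3) = (74*(1/64) - 87*1/5)*(1/33) + 422*(-3/491) = (37/32 - 87/5)*(1/33) - 1266/491 = -2599/160*1/33 - 1266/491 = -2599/5280 - 1266/491 = -7960589/2592480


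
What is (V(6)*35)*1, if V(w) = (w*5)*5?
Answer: 5250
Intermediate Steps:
V(w) = 25*w (V(w) = (5*w)*5 = 25*w)
(V(6)*35)*1 = ((25*6)*35)*1 = (150*35)*1 = 5250*1 = 5250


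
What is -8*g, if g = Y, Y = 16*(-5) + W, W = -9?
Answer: 712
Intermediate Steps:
Y = -89 (Y = 16*(-5) - 9 = -80 - 9 = -89)
g = -89
-8*g = -8*(-89) = 712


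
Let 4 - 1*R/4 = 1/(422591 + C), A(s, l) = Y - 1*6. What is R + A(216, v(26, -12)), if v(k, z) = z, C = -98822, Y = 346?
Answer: 115261760/323769 ≈ 356.00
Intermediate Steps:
A(s, l) = 340 (A(s, l) = 346 - 1*6 = 346 - 6 = 340)
R = 5180300/323769 (R = 16 - 4/(422591 - 98822) = 16 - 4/323769 = 5180300/323769 ≈ 16.000)
R + A(216, v(26, -12)) = 5180300/323769 + 340 = 115261760/323769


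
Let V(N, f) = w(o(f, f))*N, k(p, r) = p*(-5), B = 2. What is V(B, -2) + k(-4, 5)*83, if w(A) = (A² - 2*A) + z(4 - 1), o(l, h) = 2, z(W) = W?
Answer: 1666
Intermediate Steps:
w(A) = 3 + A² - 2*A (w(A) = (A² - 2*A) + (4 - 1) = (A² - 2*A) + 3 = 3 + A² - 2*A)
k(p, r) = -5*p
V(N, f) = 3*N (V(N, f) = (3 + 2² - 2*2)*N = (3 + 4 - 4)*N = 3*N)
V(B, -2) + k(-4, 5)*83 = 3*2 - 5*(-4)*83 = 6 + 20*83 = 6 + 1660 = 1666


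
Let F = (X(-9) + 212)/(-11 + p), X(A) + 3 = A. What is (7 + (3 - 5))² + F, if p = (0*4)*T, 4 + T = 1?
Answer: 75/11 ≈ 6.8182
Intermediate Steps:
T = -3 (T = -4 + 1 = -3)
X(A) = -3 + A
p = 0 (p = (0*4)*(-3) = 0*(-3) = 0)
F = -200/11 (F = ((-3 - 9) + 212)/(-11 + 0) = (-12 + 212)/(-11) = 200*(-1/11) = -200/11 ≈ -18.182)
(7 + (3 - 5))² + F = (7 + (3 - 5))² - 200/11 = (7 - 2)² - 200/11 = 5² - 200/11 = 25 - 200/11 = 75/11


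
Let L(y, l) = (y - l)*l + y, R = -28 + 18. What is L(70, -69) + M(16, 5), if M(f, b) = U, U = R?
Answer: -9531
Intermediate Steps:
R = -10
U = -10
M(f, b) = -10
L(y, l) = y + l*(y - l) (L(y, l) = l*(y - l) + y = y + l*(y - l))
L(70, -69) + M(16, 5) = (70 - 1*(-69)² - 69*70) - 10 = (70 - 1*4761 - 4830) - 10 = (70 - 4761 - 4830) - 10 = -9521 - 10 = -9531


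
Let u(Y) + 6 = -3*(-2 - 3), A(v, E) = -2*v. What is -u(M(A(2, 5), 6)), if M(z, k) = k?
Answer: -9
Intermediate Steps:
u(Y) = 9 (u(Y) = -6 - 3*(-2 - 3) = -6 - 3*(-5) = -6 - 1*(-15) = -6 + 15 = 9)
-u(M(A(2, 5), 6)) = -1*9 = -9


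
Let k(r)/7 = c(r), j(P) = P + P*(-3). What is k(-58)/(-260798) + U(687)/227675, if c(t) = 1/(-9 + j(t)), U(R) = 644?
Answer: 2567067837/907622679650 ≈ 0.0028283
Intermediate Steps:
j(P) = -2*P (j(P) = P - 3*P = -2*P)
c(t) = 1/(-9 - 2*t)
k(r) = -7/(9 + 2*r) (k(r) = 7*(-1/(9 + 2*r)) = -7/(9 + 2*r))
k(-58)/(-260798) + U(687)/227675 = -7/(9 + 2*(-58))/(-260798) + 644/227675 = -7/(9 - 116)*(-1/260798) + 644*(1/227675) = -7/(-107)*(-1/260798) + 92/32525 = -7*(-1/107)*(-1/260798) + 92/32525 = (7/107)*(-1/260798) + 92/32525 = -7/27905386 + 92/32525 = 2567067837/907622679650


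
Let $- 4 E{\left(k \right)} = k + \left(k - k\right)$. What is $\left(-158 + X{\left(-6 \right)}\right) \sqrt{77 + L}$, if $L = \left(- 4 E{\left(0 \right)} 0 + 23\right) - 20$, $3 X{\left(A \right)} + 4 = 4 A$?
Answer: $- \frac{2008 \sqrt{5}}{3} \approx -1496.7$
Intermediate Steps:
$E{\left(k \right)} = - \frac{k}{4}$ ($E{\left(k \right)} = - \frac{k + \left(k - k\right)}{4} = - \frac{k + 0}{4} = - \frac{k}{4}$)
$X{\left(A \right)} = - \frac{4}{3} + \frac{4 A}{3}$
$L = 3$ ($L = \left(- 4 \left(\left(- \frac{1}{4}\right) 0\right) 0 + 23\right) - 20 = \left(\left(-4\right) 0 \cdot 0 + 23\right) - 20 = \left(0 \cdot 0 + 23\right) - 20 = \left(0 + 23\right) - 20 = 23 - 20 = 3$)
$\left(-158 + X{\left(-6 \right)}\right) \sqrt{77 + L} = \left(-158 + \left(- \frac{4}{3} + \frac{4}{3} \left(-6\right)\right)\right) \sqrt{77 + 3} = \left(-158 - \frac{28}{3}\right) \sqrt{80} = \left(-158 - \frac{28}{3}\right) 4 \sqrt{5} = - \frac{502 \cdot 4 \sqrt{5}}{3} = - \frac{2008 \sqrt{5}}{3}$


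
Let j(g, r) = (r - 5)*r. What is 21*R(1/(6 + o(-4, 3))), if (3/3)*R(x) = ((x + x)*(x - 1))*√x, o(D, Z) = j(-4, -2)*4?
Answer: -1281*√62/119164 ≈ -0.084645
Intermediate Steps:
j(g, r) = r*(-5 + r) (j(g, r) = (-5 + r)*r = r*(-5 + r))
o(D, Z) = 56 (o(D, Z) = -2*(-5 - 2)*4 = -2*(-7)*4 = 14*4 = 56)
R(x) = 2*x^(3/2)*(-1 + x) (R(x) = ((x + x)*(x - 1))*√x = ((2*x)*(-1 + x))*√x = (2*x*(-1 + x))*√x = 2*x^(3/2)*(-1 + x))
21*R(1/(6 + o(-4, 3))) = 21*(2*(1/(6 + 56))^(3/2)*(-1 + 1/(6 + 56))) = 21*(2*(1/62)^(3/2)*(-1 + 1/62)) = 21*(2*(√62/3844)*(-61/62)) = 21*(-61*√62/119164) = -1281*√62/119164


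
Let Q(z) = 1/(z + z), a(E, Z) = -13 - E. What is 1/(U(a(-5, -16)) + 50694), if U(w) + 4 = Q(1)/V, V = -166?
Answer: 332/16829079 ≈ 1.9728e-5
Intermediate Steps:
Q(z) = 1/(2*z)
U(w) = -1329/332 (U(w) = -4 + ((½)/1)/(-166) = -4 + ((½)*1)*(-1/166) = -4 + (½)*(-1/166) = -4 - 1/332 = -1329/332)
1/(U(a(-5, -16)) + 50694) = 1/(-1329/332 + 50694) = 1/(16829079/332) = 332/16829079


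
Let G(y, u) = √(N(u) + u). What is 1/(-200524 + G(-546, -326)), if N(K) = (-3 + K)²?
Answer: -200524/40209766661 - √107915/40209766661 ≈ -4.9951e-6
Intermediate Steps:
G(y, u) = √(u + (-3 + u)²) (G(y, u) = √((-3 + u)² + u) = √(u + (-3 + u)²))
1/(-200524 + G(-546, -326)) = 1/(-200524 + √(-326 + (-3 - 326)²)) = 1/(-200524 + √(-326 + (-329)²)) = 1/(-200524 + √(-326 + 108241)) = 1/(-200524 + √107915)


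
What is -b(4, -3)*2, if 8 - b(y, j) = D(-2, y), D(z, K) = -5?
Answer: -26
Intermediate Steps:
b(y, j) = 13 (b(y, j) = 8 - 1*(-5) = 8 + 5 = 13)
-b(4, -3)*2 = -1*13*2 = -13*2 = -26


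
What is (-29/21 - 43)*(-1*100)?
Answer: 93200/21 ≈ 4438.1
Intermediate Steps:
(-29/21 - 43)*(-1*100) = (-29*1/21 - 43)*(-100) = (-29/21 - 43)*(-100) = -932/21*(-100) = 93200/21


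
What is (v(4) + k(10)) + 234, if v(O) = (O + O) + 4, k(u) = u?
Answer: 256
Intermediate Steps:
v(O) = 4 + 2*O (v(O) = 2*O + 4 = 4 + 2*O)
(v(4) + k(10)) + 234 = ((4 + 2*4) + 10) + 234 = ((4 + 8) + 10) + 234 = (12 + 10) + 234 = 22 + 234 = 256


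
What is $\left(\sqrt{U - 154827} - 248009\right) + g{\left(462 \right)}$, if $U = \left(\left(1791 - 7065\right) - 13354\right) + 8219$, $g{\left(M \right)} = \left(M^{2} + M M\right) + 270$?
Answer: $179149 + 2 i \sqrt{41309} \approx 1.7915 \cdot 10^{5} + 406.49 i$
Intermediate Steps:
$g{\left(M \right)} = 270 + 2 M^{2}$ ($g{\left(M \right)} = \left(M^{2} + M^{2}\right) + 270 = 2 M^{2} + 270 = 270 + 2 M^{2}$)
$U = -10409$ ($U = \left(\left(1791 - 7065\right) - 13354\right) + 8219 = \left(-5274 - 13354\right) + 8219 = -18628 + 8219 = -10409$)
$\left(\sqrt{U - 154827} - 248009\right) + g{\left(462 \right)} = \left(\sqrt{-10409 - 154827} - 248009\right) + \left(270 + 2 \cdot 462^{2}\right) = \left(\sqrt{-165236} - 248009\right) + \left(270 + 2 \cdot 213444\right) = \left(2 i \sqrt{41309} - 248009\right) + \left(270 + 426888\right) = \left(-248009 + 2 i \sqrt{41309}\right) + 427158 = 179149 + 2 i \sqrt{41309}$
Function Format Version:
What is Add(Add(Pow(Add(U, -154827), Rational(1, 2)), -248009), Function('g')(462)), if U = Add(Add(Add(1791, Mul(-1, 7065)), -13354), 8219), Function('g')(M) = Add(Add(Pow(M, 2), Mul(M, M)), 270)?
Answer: Add(179149, Mul(2, I, Pow(41309, Rational(1, 2)))) ≈ Add(1.7915e+5, Mul(406.49, I))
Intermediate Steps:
Function('g')(M) = Add(270, Mul(2, Pow(M, 2))) (Function('g')(M) = Add(Add(Pow(M, 2), Pow(M, 2)), 270) = Add(Mul(2, Pow(M, 2)), 270) = Add(270, Mul(2, Pow(M, 2))))
U = -10409 (U = Add(Add(Add(1791, -7065), -13354), 8219) = Add(Add(-5274, -13354), 8219) = Add(-18628, 8219) = -10409)
Add(Add(Pow(Add(U, -154827), Rational(1, 2)), -248009), Function('g')(462)) = Add(Add(Pow(Add(-10409, -154827), Rational(1, 2)), -248009), Add(270, Mul(2, Pow(462, 2)))) = Add(Add(Pow(-165236, Rational(1, 2)), -248009), Add(270, Mul(2, 213444))) = Add(Add(Mul(2, I, Pow(41309, Rational(1, 2))), -248009), Add(270, 426888)) = Add(Add(-248009, Mul(2, I, Pow(41309, Rational(1, 2)))), 427158) = Add(179149, Mul(2, I, Pow(41309, Rational(1, 2))))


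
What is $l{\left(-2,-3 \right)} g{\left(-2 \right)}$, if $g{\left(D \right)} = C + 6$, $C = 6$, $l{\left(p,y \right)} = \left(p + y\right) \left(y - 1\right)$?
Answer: $240$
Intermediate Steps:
$l{\left(p,y \right)} = \left(-1 + y\right) \left(p + y\right)$ ($l{\left(p,y \right)} = \left(p + y\right) \left(-1 + y\right) = \left(-1 + y\right) \left(p + y\right)$)
$g{\left(D \right)} = 12$ ($g{\left(D \right)} = 6 + 6 = 12$)
$l{\left(-2,-3 \right)} g{\left(-2 \right)} = \left(\left(-3\right)^{2} - -2 - -3 - -6\right) 12 = \left(9 + 2 + 3 + 6\right) 12 = 20 \cdot 12 = 240$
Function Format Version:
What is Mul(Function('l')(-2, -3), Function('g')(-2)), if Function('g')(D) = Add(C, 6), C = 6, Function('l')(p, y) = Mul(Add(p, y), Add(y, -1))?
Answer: 240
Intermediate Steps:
Function('l')(p, y) = Mul(Add(-1, y), Add(p, y)) (Function('l')(p, y) = Mul(Add(p, y), Add(-1, y)) = Mul(Add(-1, y), Add(p, y)))
Function('g')(D) = 12 (Function('g')(D) = Add(6, 6) = 12)
Mul(Function('l')(-2, -3), Function('g')(-2)) = Mul(Add(Pow(-3, 2), Mul(-1, -2), Mul(-1, -3), Mul(-2, -3)), 12) = Mul(Add(9, 2, 3, 6), 12) = Mul(20, 12) = 240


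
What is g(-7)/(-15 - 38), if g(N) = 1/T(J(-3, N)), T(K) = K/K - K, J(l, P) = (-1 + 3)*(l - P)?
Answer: 1/371 ≈ 0.0026954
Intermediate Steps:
J(l, P) = -2*P + 2*l (J(l, P) = 2*(l - P) = -2*P + 2*l)
T(K) = 1 - K
g(N) = 1/(7 + 2*N) (g(N) = 1/(1 - (-2*N + 2*(-3))) = 1/(1 - (-2*N - 6)) = 1/(1 - (-6 - 2*N)) = 1/(1 + (6 + 2*N)) = 1/(7 + 2*N))
g(-7)/(-15 - 38) = 1/((7 + 2*(-7))*(-15 - 38)) = 1/((7 - 14)*(-53)) = -1/53/(-7) = -1/7*(-1/53) = 1/371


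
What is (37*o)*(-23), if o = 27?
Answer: -22977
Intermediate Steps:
(37*o)*(-23) = (37*27)*(-23) = 999*(-23) = -22977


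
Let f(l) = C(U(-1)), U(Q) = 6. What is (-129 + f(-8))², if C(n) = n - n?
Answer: 16641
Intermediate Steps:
C(n) = 0
f(l) = 0
(-129 + f(-8))² = (-129 + 0)² = (-129)² = 16641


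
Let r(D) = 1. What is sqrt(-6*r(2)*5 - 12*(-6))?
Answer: sqrt(42) ≈ 6.4807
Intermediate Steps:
sqrt(-6*r(2)*5 - 12*(-6)) = sqrt(-6*1*5 - 12*(-6)) = sqrt(-6*5 + 72) = sqrt(-30 + 72) = sqrt(42)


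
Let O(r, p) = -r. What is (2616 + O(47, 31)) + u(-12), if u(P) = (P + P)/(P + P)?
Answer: 2570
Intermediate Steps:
u(P) = 1 (u(P) = (2*P)/((2*P)) = (2*P)*(1/(2*P)) = 1)
(2616 + O(47, 31)) + u(-12) = (2616 - 1*47) + 1 = (2616 - 47) + 1 = 2569 + 1 = 2570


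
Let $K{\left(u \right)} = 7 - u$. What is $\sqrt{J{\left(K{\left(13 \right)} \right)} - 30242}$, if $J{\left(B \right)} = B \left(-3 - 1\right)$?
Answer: $i \sqrt{30218} \approx 173.83 i$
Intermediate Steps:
$J{\left(B \right)} = - 4 B$ ($J{\left(B \right)} = B \left(-4\right) = - 4 B$)
$\sqrt{J{\left(K{\left(13 \right)} \right)} - 30242} = \sqrt{- 4 \left(7 - 13\right) - 30242} = \sqrt{\left(-4\right) \left(-6\right) - 30242} = \sqrt{24 - 30242} = \sqrt{-30218} = i \sqrt{30218}$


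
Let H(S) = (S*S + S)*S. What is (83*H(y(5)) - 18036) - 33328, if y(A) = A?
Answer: -38914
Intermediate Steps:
H(S) = S*(S + S**2) (H(S) = (S**2 + S)*S = (S + S**2)*S = S*(S + S**2))
(83*H(y(5)) - 18036) - 33328 = (83*(5**2*(1 + 5)) - 18036) - 33328 = (83*(25*6) - 18036) - 33328 = (83*150 - 18036) - 33328 = (12450 - 18036) - 33328 = -5586 - 33328 = -38914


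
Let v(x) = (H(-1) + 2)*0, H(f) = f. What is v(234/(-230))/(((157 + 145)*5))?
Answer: 0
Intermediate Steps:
v(x) = 0 (v(x) = (-1 + 2)*0 = 1*0 = 0)
v(234/(-230))/(((157 + 145)*5)) = 0/(((157 + 145)*5)) = 0/((302*5)) = 0/1510 = 0*(1/1510) = 0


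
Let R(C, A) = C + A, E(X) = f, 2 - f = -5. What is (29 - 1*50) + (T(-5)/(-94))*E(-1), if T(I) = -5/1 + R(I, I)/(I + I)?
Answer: -973/47 ≈ -20.702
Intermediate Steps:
f = 7 (f = 2 - 1*(-5) = 2 + 5 = 7)
E(X) = 7
R(C, A) = A + C
T(I) = -4 (T(I) = -5/1 + (I + I)/(I + I) = -5*1 + (2*I)/((2*I)) = -5 + (2*I)*(1/(2*I)) = -5 + 1 = -4)
(29 - 1*50) + (T(-5)/(-94))*E(-1) = (29 - 1*50) - 4/(-94)*7 = (29 - 50) - 4*(-1/94)*7 = -21 + (2/47)*7 = -21 + 14/47 = -973/47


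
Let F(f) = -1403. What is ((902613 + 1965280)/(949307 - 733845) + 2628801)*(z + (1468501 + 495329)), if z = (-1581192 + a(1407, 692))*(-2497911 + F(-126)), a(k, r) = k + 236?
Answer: 1118033308553383429014640/107731 ≈ 1.0378e+19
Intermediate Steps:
a(k, r) = 236 + k
z = 3947788929386 (z = (-1581192 + (236 + 1407))*(-2497911 - 1403) = (-1581192 + 1643)*(-2499314) = -1579549*(-2499314) = 3947788929386)
((902613 + 1965280)/(949307 - 733845) + 2628801)*(z + (1468501 + 495329)) = ((902613 + 1965280)/(949307 - 733845) + 2628801)*(3947788929386 + (1468501 + 495329)) = (2867893/215462 + 2628801)*(3947788929386 + 1963830) = (2867893*(1/215462) + 2628801)*3947790893216 = (2867893/215462 + 2628801)*3947790893216 = (566409588955/215462)*3947790893216 = 1118033308553383429014640/107731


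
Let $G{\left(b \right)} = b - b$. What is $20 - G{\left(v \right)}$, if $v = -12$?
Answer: $20$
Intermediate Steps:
$G{\left(b \right)} = 0$
$20 - G{\left(v \right)} = 20 - 0 = 20 + 0 = 20$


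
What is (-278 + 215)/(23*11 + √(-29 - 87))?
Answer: -1771/7125 + 14*I*√29/7125 ≈ -0.24856 + 0.010581*I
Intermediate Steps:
(-278 + 215)/(23*11 + √(-29 - 87)) = -63/(253 + √(-116)) = -63/(253 + 2*I*√29)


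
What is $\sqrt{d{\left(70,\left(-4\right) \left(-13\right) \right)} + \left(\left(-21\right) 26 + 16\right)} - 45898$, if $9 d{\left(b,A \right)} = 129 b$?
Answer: $-45898 + \frac{2 \sqrt{1065}}{3} \approx -45876.0$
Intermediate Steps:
$d{\left(b,A \right)} = \frac{43 b}{3}$ ($d{\left(b,A \right)} = \frac{129 b}{9} = \frac{43 b}{3}$)
$\sqrt{d{\left(70,\left(-4\right) \left(-13\right) \right)} + \left(\left(-21\right) 26 + 16\right)} - 45898 = \sqrt{\frac{43}{3} \cdot 70 + \left(\left(-21\right) 26 + 16\right)} - 45898 = \sqrt{\frac{3010}{3} + \left(-546 + 16\right)} - 45898 = \sqrt{\frac{3010}{3} - 530} - 45898 = \sqrt{\frac{1420}{3}} - 45898 = \frac{2 \sqrt{1065}}{3} - 45898 = -45898 + \frac{2 \sqrt{1065}}{3}$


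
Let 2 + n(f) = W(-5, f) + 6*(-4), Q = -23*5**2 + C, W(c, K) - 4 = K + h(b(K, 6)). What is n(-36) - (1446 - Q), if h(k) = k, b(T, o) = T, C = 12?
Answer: -2103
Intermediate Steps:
W(c, K) = 4 + 2*K (W(c, K) = 4 + (K + K) = 4 + 2*K)
Q = -563 (Q = -23*5**2 + 12 = -23*25 + 12 = -575 + 12 = -563)
n(f) = -22 + 2*f (n(f) = -2 + ((4 + 2*f) + 6*(-4)) = -2 + ((4 + 2*f) - 24) = -2 + (-20 + 2*f) = -22 + 2*f)
n(-36) - (1446 - Q) = (-22 + 2*(-36)) - (1446 - 1*(-563)) = (-22 - 72) - (1446 + 563) = -94 - 1*2009 = -94 - 2009 = -2103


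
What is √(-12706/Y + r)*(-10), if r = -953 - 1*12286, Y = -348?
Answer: -5*I*√399718542/87 ≈ -1149.0*I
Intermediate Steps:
r = -13239 (r = -953 - 12286 = -13239)
√(-12706/Y + r)*(-10) = √(-12706/(-348) - 13239)*(-10) = √(-12706*(-1/348) - 13239)*(-10) = √(6353/174 - 13239)*(-10) = √(-2297233/174)*(-10) = (I*√399718542/174)*(-10) = -5*I*√399718542/87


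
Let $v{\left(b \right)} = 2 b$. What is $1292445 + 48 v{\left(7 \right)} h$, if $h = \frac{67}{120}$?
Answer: $\frac{6464101}{5} \approx 1.2928 \cdot 10^{6}$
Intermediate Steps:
$h = \frac{67}{120}$ ($h = 67 \cdot \frac{1}{120} = \frac{67}{120} \approx 0.55833$)
$1292445 + 48 v{\left(7 \right)} h = 1292445 + 48 \cdot 2 \cdot 7 \cdot \frac{67}{120} = 1292445 + 48 \cdot 14 \cdot \frac{67}{120} = 1292445 + 672 \cdot \frac{67}{120} = 1292445 + \frac{1876}{5} = \frac{6464101}{5}$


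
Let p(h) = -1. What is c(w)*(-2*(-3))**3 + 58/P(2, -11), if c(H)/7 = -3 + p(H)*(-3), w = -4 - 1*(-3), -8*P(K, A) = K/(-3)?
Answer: 696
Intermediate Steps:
P(K, A) = K/24 (P(K, A) = -K/(8*(-3)) = -K*(-1)/(8*3) = -(-1)*K/24 = K/24)
w = -1 (w = -4 + 3 = -1)
c(H) = 0 (c(H) = 7*(-3 - 1*(-3)) = 7*(-3 + 3) = 7*0 = 0)
c(w)*(-2*(-3))**3 + 58/P(2, -11) = 0*(-2*(-3))**3 + 58/(((1/24)*2)) = 0*6**3 + 58/(1/12) = 0*216 + 58*12 = 0 + 696 = 696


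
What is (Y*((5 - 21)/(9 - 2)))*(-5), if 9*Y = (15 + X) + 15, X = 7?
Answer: 2960/63 ≈ 46.984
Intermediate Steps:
Y = 37/9 (Y = ((15 + 7) + 15)/9 = (22 + 15)/9 = (⅑)*37 = 37/9 ≈ 4.1111)
(Y*((5 - 21)/(9 - 2)))*(-5) = (37*((5 - 21)/(9 - 2))/9)*(-5) = (37*(-16/7)/9)*(-5) = (37*(-16*⅐)/9)*(-5) = ((37/9)*(-16/7))*(-5) = -592/63*(-5) = 2960/63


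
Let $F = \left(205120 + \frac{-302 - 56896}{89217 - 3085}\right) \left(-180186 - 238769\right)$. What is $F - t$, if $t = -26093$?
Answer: $- \frac{3700908806658417}{43066} \approx -8.5936 \cdot 10^{10}$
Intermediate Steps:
$F = - \frac{3700909930379555}{43066}$ ($F = \left(205120 - \frac{57198}{86132}\right) \left(-418955\right) = \left(205120 - \frac{28599}{43066}\right) \left(-418955\right) = \frac{8833669321}{43066} \left(-418955\right) = - \frac{3700909930379555}{43066} \approx -8.5936 \cdot 10^{10}$)
$F - t = - \frac{3700909930379555}{43066} - -26093 = - \frac{3700909930379555}{43066} + 26093 = - \frac{3700908806658417}{43066}$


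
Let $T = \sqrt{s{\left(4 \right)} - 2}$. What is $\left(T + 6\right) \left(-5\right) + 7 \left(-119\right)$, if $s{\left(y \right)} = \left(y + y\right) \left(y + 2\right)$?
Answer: $-863 - 5 \sqrt{46} \approx -896.91$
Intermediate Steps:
$s{\left(y \right)} = 2 y \left(2 + y\right)$
$T = \sqrt{46}$ ($T = \sqrt{2 \cdot 4 \left(2 + 4\right) - 2} = \sqrt{2 \cdot 4 \cdot 6 - 2} = \sqrt{48 - 2} = \sqrt{46} \approx 6.7823$)
$\left(T + 6\right) \left(-5\right) + 7 \left(-119\right) = \left(\sqrt{46} + 6\right) \left(-5\right) + 7 \left(-119\right) = \left(6 + \sqrt{46}\right) \left(-5\right) - 833 = \left(-30 - 5 \sqrt{46}\right) - 833 = -863 - 5 \sqrt{46}$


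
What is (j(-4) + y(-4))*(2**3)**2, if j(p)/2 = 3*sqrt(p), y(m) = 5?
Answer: 320 + 768*I ≈ 320.0 + 768.0*I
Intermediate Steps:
j(p) = 6*sqrt(p) (j(p) = 2*(3*sqrt(p)) = 6*sqrt(p))
(j(-4) + y(-4))*(2**3)**2 = (6*sqrt(-4) + 5)*(2**3)**2 = (6*(2*I) + 5)*8**2 = (12*I + 5)*64 = (5 + 12*I)*64 = 320 + 768*I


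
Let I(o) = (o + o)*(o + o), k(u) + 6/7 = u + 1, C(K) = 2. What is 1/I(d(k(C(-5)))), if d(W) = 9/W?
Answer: 25/1764 ≈ 0.014172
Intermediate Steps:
k(u) = 1/7 + u (k(u) = -6/7 + (u + 1) = -6/7 + (1 + u) = 1/7 + u)
I(o) = 4*o**2 (I(o) = (2*o)*(2*o) = 4*o**2)
1/I(d(k(C(-5)))) = 1/(4*(9/(1/7 + 2))**2) = 1/(4*(9/(15/7))**2) = 1/(4*(9*(7/15))**2) = 1/(4*(21/5)**2) = 1/(4*(441/25)) = 1/(1764/25) = 25/1764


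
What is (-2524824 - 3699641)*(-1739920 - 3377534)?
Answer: 31853413312110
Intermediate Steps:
(-2524824 - 3699641)*(-1739920 - 3377534) = -6224465*(-5117454) = 31853413312110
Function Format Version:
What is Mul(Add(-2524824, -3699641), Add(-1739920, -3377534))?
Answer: 31853413312110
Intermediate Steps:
Mul(Add(-2524824, -3699641), Add(-1739920, -3377534)) = Mul(-6224465, -5117454) = 31853413312110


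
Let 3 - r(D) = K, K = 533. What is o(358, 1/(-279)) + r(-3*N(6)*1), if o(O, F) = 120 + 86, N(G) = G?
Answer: -324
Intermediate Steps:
o(O, F) = 206
r(D) = -530 (r(D) = 3 - 1*533 = 3 - 533 = -530)
o(358, 1/(-279)) + r(-3*N(6)*1) = 206 - 530 = -324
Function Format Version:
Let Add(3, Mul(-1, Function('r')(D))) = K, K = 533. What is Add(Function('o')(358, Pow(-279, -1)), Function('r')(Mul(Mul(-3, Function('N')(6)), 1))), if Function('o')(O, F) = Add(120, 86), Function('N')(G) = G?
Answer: -324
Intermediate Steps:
Function('o')(O, F) = 206
Function('r')(D) = -530 (Function('r')(D) = Add(3, Mul(-1, 533)) = Add(3, -533) = -530)
Add(Function('o')(358, Pow(-279, -1)), Function('r')(Mul(Mul(-3, Function('N')(6)), 1))) = Add(206, -530) = -324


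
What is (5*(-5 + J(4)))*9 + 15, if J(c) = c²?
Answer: 510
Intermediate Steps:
(5*(-5 + J(4)))*9 + 15 = (5*(-5 + 4²))*9 + 15 = (5*(-5 + 16))*9 + 15 = (5*11)*9 + 15 = 55*9 + 15 = 495 + 15 = 510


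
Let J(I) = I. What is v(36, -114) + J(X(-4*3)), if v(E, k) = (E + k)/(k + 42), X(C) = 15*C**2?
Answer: 25933/12 ≈ 2161.1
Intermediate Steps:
v(E, k) = (E + k)/(42 + k)
v(36, -114) + J(X(-4*3)) = (36 - 114)/(42 - 114) + 15*(-4*3)**2 = -78/(-72) + 15*(-12)**2 = -1/72*(-78) + 15*144 = 13/12 + 2160 = 25933/12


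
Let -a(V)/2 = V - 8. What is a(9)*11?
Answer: -22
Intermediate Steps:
a(V) = 16 - 2*V (a(V) = -2*(V - 8) = -2*(-8 + V) = 16 - 2*V)
a(9)*11 = (16 - 2*9)*11 = (16 - 18)*11 = -2*11 = -22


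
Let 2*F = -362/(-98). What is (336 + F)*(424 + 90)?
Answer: 8509013/49 ≈ 1.7365e+5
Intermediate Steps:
F = 181/98 (F = (-362/(-98))/2 = (-362*(-1/98))/2 = (½)*(181/49) = 181/98 ≈ 1.8469)
(336 + F)*(424 + 90) = (336 + 181/98)*(424 + 90) = (33109/98)*514 = 8509013/49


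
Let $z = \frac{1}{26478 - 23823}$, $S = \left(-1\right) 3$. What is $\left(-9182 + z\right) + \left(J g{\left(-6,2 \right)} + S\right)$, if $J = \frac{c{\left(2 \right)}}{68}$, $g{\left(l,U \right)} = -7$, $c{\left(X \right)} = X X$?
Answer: $- \frac{414583543}{45135} \approx -9185.4$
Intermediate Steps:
$c{\left(X \right)} = X^{2}$
$J = \frac{1}{17}$ ($J = \frac{2^{2}}{68} = 4 \cdot \frac{1}{68} = \frac{1}{17} \approx 0.058824$)
$S = -3$
$z = \frac{1}{2655} \approx 0.00037665$
$\left(-9182 + z\right) + \left(J g{\left(-6,2 \right)} + S\right) = \left(-9182 + \frac{1}{2655}\right) + \left(\frac{1}{17} \left(-7\right) - 3\right) = - \frac{24378209}{2655} - \frac{58}{17} = - \frac{414583543}{45135}$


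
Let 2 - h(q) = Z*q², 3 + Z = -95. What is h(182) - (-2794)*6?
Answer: 3262918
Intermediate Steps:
Z = -98 (Z = -3 - 95 = -98)
h(q) = 2 + 98*q² (h(q) = 2 - (-98)*q² = 2 + 98*q²)
h(182) - (-2794)*6 = (2 + 98*182²) - (-2794)*6 = (2 + 98*33124) - 1*(-16764) = (2 + 3246152) + 16764 = 3246154 + 16764 = 3262918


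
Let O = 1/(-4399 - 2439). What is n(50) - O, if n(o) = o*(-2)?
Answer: -683799/6838 ≈ -100.00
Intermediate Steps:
n(o) = -2*o
O = -1/6838 (O = 1/(-6838) = -1/6838 ≈ -0.00014624)
n(50) - O = -2*50 - 1*(-1/6838) = -100 + 1/6838 = -683799/6838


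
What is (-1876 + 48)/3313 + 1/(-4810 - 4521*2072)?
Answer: -35342248209/64052985416 ≈ -0.55177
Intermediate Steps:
(-1876 + 48)/3313 + 1/(-4810 - 4521*2072) = -1828*1/3313 + (1/2072)/(-9331) = -1828/3313 - 1/9331*1/2072 = -1828/3313 - 1/19333832 = -35342248209/64052985416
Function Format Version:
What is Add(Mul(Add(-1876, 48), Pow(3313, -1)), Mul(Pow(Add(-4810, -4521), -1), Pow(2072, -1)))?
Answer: Rational(-35342248209, 64052985416) ≈ -0.55177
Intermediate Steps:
Add(Mul(Add(-1876, 48), Pow(3313, -1)), Mul(Pow(Add(-4810, -4521), -1), Pow(2072, -1))) = Add(Mul(-1828, Rational(1, 3313)), Mul(Pow(-9331, -1), Rational(1, 2072))) = Add(Rational(-1828, 3313), Mul(Rational(-1, 9331), Rational(1, 2072))) = Add(Rational(-1828, 3313), Rational(-1, 19333832)) = Rational(-35342248209, 64052985416)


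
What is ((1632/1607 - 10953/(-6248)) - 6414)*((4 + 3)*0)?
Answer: 0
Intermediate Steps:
((1632/1607 - 10953/(-6248)) - 6414)*((4 + 3)*0) = ((1632*(1/1607) - 10953*(-1/6248)) - 6414)*(7*0) = ((1632/1607 + 10953/6248) - 6414)*0 = (27798207/10040536 - 6414)*0 = -64372199697/10040536*0 = 0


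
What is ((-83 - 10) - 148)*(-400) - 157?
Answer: 96243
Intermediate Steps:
((-83 - 10) - 148)*(-400) - 157 = (-93 - 148)*(-400) - 157 = -241*(-400) - 157 = 96400 - 157 = 96243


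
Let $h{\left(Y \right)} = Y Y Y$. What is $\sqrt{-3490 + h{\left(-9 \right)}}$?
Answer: $i \sqrt{4219} \approx 64.954 i$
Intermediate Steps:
$h{\left(Y \right)} = Y^{3}$ ($h{\left(Y \right)} = Y^{2} Y = Y^{3}$)
$\sqrt{-3490 + h{\left(-9 \right)}} = \sqrt{-3490 + \left(-9\right)^{3}} = \sqrt{-3490 - 729} = \sqrt{-4219} = i \sqrt{4219}$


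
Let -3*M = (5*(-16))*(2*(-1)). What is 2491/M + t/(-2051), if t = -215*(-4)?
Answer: -15464723/328160 ≈ -47.126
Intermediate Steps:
M = -160/3 (M = -5*(-16)*2*(-1)/3 = -(-80)*(-2)/3 = -1/3*160 = -160/3 ≈ -53.333)
t = 860
2491/M + t/(-2051) = 2491/(-160/3) + 860/(-2051) = 2491*(-3/160) + 860*(-1/2051) = -7473/160 - 860/2051 = -15464723/328160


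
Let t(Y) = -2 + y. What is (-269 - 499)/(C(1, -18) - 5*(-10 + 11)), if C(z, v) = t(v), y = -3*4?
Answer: 768/19 ≈ 40.421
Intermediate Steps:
y = -12
t(Y) = -14 (t(Y) = -2 - 12 = -14)
C(z, v) = -14
(-269 - 499)/(C(1, -18) - 5*(-10 + 11)) = (-269 - 499)/(-14 - 5*(-10 + 11)) = -768/(-14 - 5*1) = -768/(-14 - 5) = -768/(-19) = -768*(-1/19) = 768/19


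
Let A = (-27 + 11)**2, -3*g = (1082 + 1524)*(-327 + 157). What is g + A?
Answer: 443788/3 ≈ 1.4793e+5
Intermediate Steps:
g = 443020/3 (g = -(1082 + 1524)*(-327 + 157)/3 = -2606*(-170)/3 = -1/3*(-443020) = 443020/3 ≈ 1.4767e+5)
A = 256 (A = (-16)**2 = 256)
g + A = 443020/3 + 256 = 443788/3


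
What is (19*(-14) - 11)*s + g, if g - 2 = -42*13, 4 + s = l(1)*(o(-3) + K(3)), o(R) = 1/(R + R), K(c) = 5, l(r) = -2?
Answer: 9725/3 ≈ 3241.7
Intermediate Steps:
o(R) = 1/(2*R)
s = -41/3 (s = -4 - 2*((1/2)/(-3) + 5) = -4 - 2*((1/2)*(-1/3) + 5) = -4 - 2*(-1/6 + 5) = -4 - 2*29/6 = -4 - 29/3 = -41/3 ≈ -13.667)
g = -544 (g = 2 - 42*13 = 2 - 546 = -544)
(19*(-14) - 11)*s + g = (19*(-14) - 11)*(-41/3) - 544 = (-266 - 11)*(-41/3) - 544 = -277*(-41/3) - 544 = 11357/3 - 544 = 9725/3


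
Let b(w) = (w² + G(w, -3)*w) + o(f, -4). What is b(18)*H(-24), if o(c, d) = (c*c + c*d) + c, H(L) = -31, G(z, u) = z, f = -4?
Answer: -20956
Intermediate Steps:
o(c, d) = c + c² + c*d (o(c, d) = (c² + c*d) + c = c + c² + c*d)
b(w) = 28 + 2*w² (b(w) = (w² + w*w) - 4*(1 - 4 - 4) = (w² + w²) - 4*(-7) = 2*w² + 28 = 28 + 2*w²)
b(18)*H(-24) = (28 + 2*18²)*(-31) = (28 + 2*324)*(-31) = (28 + 648)*(-31) = 676*(-31) = -20956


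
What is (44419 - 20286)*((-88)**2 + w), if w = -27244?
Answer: -470593500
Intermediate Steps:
(44419 - 20286)*((-88)**2 + w) = (44419 - 20286)*((-88)**2 - 27244) = 24133*(7744 - 27244) = 24133*(-19500) = -470593500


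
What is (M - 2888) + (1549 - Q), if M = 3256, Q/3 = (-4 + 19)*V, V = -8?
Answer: 2277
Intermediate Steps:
Q = -360 (Q = 3*((-4 + 19)*(-8)) = 3*(15*(-8)) = 3*(-120) = -360)
(M - 2888) + (1549 - Q) = (3256 - 2888) + (1549 - 1*(-360)) = 368 + (1549 + 360) = 368 + 1909 = 2277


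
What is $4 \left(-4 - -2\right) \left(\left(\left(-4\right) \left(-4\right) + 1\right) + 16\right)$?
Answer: $-264$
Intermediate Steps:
$4 \left(-4 - -2\right) \left(\left(\left(-4\right) \left(-4\right) + 1\right) + 16\right) = 4 \left(-4 + 2\right) \left(\left(16 + 1\right) + 16\right) = 4 \left(-2\right) \left(17 + 16\right) = \left(-8\right) 33 = -264$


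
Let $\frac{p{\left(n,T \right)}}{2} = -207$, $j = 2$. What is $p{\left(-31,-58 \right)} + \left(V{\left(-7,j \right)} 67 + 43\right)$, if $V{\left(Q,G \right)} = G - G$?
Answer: $-371$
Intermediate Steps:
$p{\left(n,T \right)} = -414$ ($p{\left(n,T \right)} = 2 \left(-207\right) = -414$)
$V{\left(Q,G \right)} = 0$
$p{\left(-31,-58 \right)} + \left(V{\left(-7,j \right)} 67 + 43\right) = -414 + \left(0 \cdot 67 + 43\right) = -414 + \left(0 + 43\right) = -414 + 43 = -371$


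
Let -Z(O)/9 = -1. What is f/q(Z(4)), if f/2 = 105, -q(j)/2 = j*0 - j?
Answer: 35/3 ≈ 11.667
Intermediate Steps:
Z(O) = 9 (Z(O) = -9*(-1) = 9)
q(j) = 2*j (q(j) = -2*(j*0 - j) = -2*(0 - j) = -(-2)*j = 2*j)
f = 210 (f = 2*105 = 210)
f/q(Z(4)) = 210/((2*9)) = 210/18 = 210*(1/18) = 35/3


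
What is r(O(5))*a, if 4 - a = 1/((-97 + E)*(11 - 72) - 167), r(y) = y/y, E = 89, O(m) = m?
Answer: 1283/321 ≈ 3.9969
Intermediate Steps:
r(y) = 1
a = 1283/321 (a = 4 - 1/((-97 + 89)*(11 - 72) - 167) = 4 - 1/(-8*(-61) - 167) = 4 - 1/(488 - 167) = 4 - 1/321 = 1283/321 ≈ 3.9969)
r(O(5))*a = 1*(1283/321) = 1283/321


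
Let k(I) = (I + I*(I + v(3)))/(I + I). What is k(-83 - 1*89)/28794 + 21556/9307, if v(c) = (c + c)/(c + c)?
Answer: 619892369/267985758 ≈ 2.3132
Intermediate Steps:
v(c) = 1 (v(c) = (2*c)/((2*c)) = (2*c)*(1/(2*c)) = 1)
k(I) = (I + I*(1 + I))/(2*I) (k(I) = (I + I*(I + 1))/(I + I) = (I + I*(1 + I))/((2*I)) = (I + I*(1 + I))*(1/(2*I)) = (I + I*(1 + I))/(2*I))
k(-83 - 1*89)/28794 + 21556/9307 = (1 + (-83 - 1*89)/2)/28794 + 21556/9307 = (1 + (-83 - 89)/2)*(1/28794) + 21556*(1/9307) = (1 + (½)*(-172))*(1/28794) + 21556/9307 = (1 - 86)*(1/28794) + 21556/9307 = -85*1/28794 + 21556/9307 = -85/28794 + 21556/9307 = 619892369/267985758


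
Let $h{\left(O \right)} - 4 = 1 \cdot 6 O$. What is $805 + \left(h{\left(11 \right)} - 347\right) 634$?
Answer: $-174813$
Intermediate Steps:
$h{\left(O \right)} = 4 + 6 O$ ($h{\left(O \right)} = 4 + 1 \cdot 6 O = 4 + 6 O$)
$805 + \left(h{\left(11 \right)} - 347\right) 634 = 805 + \left(\left(4 + 6 \cdot 11\right) - 347\right) 634 = 805 + \left(\left(4 + 66\right) - 347\right) 634 = 805 + \left(70 - 347\right) 634 = 805 - 175618 = -174813$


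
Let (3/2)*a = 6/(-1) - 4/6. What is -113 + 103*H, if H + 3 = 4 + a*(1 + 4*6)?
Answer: -103090/9 ≈ -11454.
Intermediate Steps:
a = -40/9 (a = 2*(6/(-1) - 4/6)/3 = 2*(6*(-1) - 4*⅙)/3 = 2*(-6 - ⅔)/3 = (⅔)*(-20/3) = -40/9 ≈ -4.4444)
H = -991/9 (H = -3 + (4 - 40*(1 + 4*6)/9) = -3 + (4 - 40*(1 + 24)/9) = -3 + (4 - 40/9*25) = -3 + (4 - 1000/9) = -3 - 964/9 = -991/9 ≈ -110.11)
-113 + 103*H = -113 + 103*(-991/9) = -113 - 102073/9 = -103090/9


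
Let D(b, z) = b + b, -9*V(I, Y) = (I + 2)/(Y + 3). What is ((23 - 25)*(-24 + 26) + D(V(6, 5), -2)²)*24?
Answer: -2560/27 ≈ -94.815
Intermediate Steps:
V(I, Y) = -(2 + I)/(9*(3 + Y)) (V(I, Y) = -(I + 2)/(9*(Y + 3)) = -(2 + I)/(9*(3 + Y)))
D(b, z) = 2*b
((23 - 25)*(-24 + 26) + D(V(6, 5), -2)²)*24 = ((23 - 25)*(-24 + 26) + (2*((-2 - 1*6)/(9*(3 + 5))))²)*24 = (-2*2 + (2*((⅑)*(-2 - 6)/8))²)*24 = (-4 + (2*((⅑)*(⅛)*(-8)))²)*24 = (-4 + (2*(-⅑))²)*24 = (-4 + (-2/9)²)*24 = (-4 + 4/81)*24 = -320/81*24 = -2560/27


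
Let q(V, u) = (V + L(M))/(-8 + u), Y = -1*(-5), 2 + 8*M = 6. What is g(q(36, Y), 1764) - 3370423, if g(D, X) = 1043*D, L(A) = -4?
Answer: -10144645/3 ≈ -3.3815e+6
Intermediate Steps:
M = 1/2 (M = -1/4 + (1/8)*6 = -1/4 + 3/4 = 1/2 ≈ 0.50000)
Y = 5
q(V, u) = (-4 + V)/(-8 + u) (q(V, u) = (V - 4)/(-8 + u) = (-4 + V)/(-8 + u))
g(q(36, Y), 1764) - 3370423 = 1043*((-4 + 36)/(-8 + 5)) - 3370423 = 1043*(32/(-3)) - 3370423 = 1043*(-1/3*32) - 3370423 = 1043*(-32/3) - 3370423 = -33376/3 - 3370423 = -10144645/3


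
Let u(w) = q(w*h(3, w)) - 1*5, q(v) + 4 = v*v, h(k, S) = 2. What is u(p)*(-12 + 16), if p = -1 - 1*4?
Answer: 364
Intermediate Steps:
q(v) = -4 + v² (q(v) = -4 + v*v = -4 + v²)
p = -5 (p = -1 - 4 = -5)
u(w) = -9 + 4*w² (u(w) = (-4 + (w*2)²) - 1*5 = (-4 + (2*w)²) - 5 = (-4 + 4*w²) - 5 = -9 + 4*w²)
u(p)*(-12 + 16) = (-9 + 4*(-5)²)*(-12 + 16) = (-9 + 4*25)*4 = (-9 + 100)*4 = 91*4 = 364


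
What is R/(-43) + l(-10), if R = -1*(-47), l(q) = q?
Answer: -477/43 ≈ -11.093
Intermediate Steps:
R = 47
R/(-43) + l(-10) = 47/(-43) - 10 = -1/43*47 - 10 = -47/43 - 10 = -477/43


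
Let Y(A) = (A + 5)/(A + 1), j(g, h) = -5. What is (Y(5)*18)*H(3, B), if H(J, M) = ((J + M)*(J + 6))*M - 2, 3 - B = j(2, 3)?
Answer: 23700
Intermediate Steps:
B = 8 (B = 3 - 1*(-5) = 3 + 5 = 8)
Y(A) = (5 + A)/(1 + A)
H(J, M) = -2 + M*(6 + J)*(J + M) (H(J, M) = ((J + M)*(6 + J))*M - 2 = ((6 + J)*(J + M))*M - 2 = M*(6 + J)*(J + M) - 2 = -2 + M*(6 + J)*(J + M))
(Y(5)*18)*H(3, B) = (((5 + 5)/(1 + 5))*18)*(-2 + 6*8² + 3*8² + 8*3² + 6*3*8) = ((10/6)*18)*(-2 + 6*64 + 3*64 + 8*9 + 144) = (((⅙)*10)*18)*(-2 + 384 + 192 + 72 + 144) = ((5/3)*18)*790 = 30*790 = 23700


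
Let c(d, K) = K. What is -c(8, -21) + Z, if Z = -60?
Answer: -39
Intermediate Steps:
-c(8, -21) + Z = -1*(-21) - 60 = 21 - 60 = -39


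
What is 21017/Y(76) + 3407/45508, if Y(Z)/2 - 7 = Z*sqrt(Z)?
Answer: -1852121437/19974689916 + 1597292*sqrt(19)/438927 ≈ 15.770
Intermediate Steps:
Y(Z) = 14 + 2*Z**(3/2) (Y(Z) = 14 + 2*(Z*sqrt(Z)) = 14 + 2*Z**(3/2))
21017/Y(76) + 3407/45508 = 21017/(14 + 2*76**(3/2)) + 3407/45508 = 21017/(14 + 2*(152*sqrt(19))) + 3407*(1/45508) = 21017/(14 + 304*sqrt(19)) + 3407/45508 = 3407/45508 + 21017/(14 + 304*sqrt(19))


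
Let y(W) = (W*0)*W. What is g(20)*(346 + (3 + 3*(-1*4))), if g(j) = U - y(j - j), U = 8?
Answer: 2696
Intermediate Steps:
y(W) = 0 (y(W) = 0*W = 0)
g(j) = 8 (g(j) = 8 - 1*0 = 8 + 0 = 8)
g(20)*(346 + (3 + 3*(-1*4))) = 8*(346 + (3 + 3*(-1*4))) = 8*(346 + (3 + 3*(-4))) = 8*(346 + (3 - 12)) = 8*(346 - 9) = 8*337 = 2696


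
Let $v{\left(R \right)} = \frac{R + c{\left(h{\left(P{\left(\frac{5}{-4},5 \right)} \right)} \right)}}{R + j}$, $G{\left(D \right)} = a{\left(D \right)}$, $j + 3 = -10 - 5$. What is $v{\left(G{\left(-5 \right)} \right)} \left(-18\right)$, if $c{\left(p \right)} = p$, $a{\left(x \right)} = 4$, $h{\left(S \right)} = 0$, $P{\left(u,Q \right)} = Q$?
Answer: $\frac{36}{7} \approx 5.1429$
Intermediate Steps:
$j = -18$ ($j = -3 - 15 = -18$)
$G{\left(D \right)} = 4$
$v{\left(R \right)} = \frac{R}{-18 + R}$ ($v{\left(R \right)} = \frac{R + 0}{R - 18} = \frac{R}{-18 + R}$)
$v{\left(G{\left(-5 \right)} \right)} \left(-18\right) = \frac{4}{-18 + 4} \left(-18\right) = \frac{4}{-14} \left(-18\right) = 4 \left(- \frac{1}{14}\right) \left(-18\right) = \left(- \frac{2}{7}\right) \left(-18\right) = \frac{36}{7}$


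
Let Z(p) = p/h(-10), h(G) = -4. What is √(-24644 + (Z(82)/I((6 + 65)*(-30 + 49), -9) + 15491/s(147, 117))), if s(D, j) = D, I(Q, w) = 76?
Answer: I*√62505850134/1596 ≈ 156.65*I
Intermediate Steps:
Z(p) = -p/4 (Z(p) = p/(-4) = p*(-¼) = -p/4)
√(-24644 + (Z(82)/I((6 + 65)*(-30 + 49), -9) + 15491/s(147, 117))) = √(-24644 + (-¼*82/76 + 15491/147)) = √(-24644 + (-41/2*1/76 + 15491*(1/147))) = √(-24644 + (-41/152 + 2213/21)) = √(-24644 + 335515/3192) = √(-78328133/3192) = I*√62505850134/1596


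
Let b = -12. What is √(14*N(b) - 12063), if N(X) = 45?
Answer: I*√11433 ≈ 106.93*I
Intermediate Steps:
√(14*N(b) - 12063) = √(14*45 - 12063) = √(630 - 12063) = √(-11433) = I*√11433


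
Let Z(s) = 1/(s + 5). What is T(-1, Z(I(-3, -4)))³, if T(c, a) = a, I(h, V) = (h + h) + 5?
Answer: 1/64 ≈ 0.015625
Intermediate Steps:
I(h, V) = 5 + 2*h (I(h, V) = 2*h + 5 = 5 + 2*h)
Z(s) = 1/(5 + s)
T(-1, Z(I(-3, -4)))³ = (1/(5 + (5 + 2*(-3))))³ = (1/(5 + (5 - 6)))³ = (1/(5 - 1))³ = (1/4)³ = (¼)³ = 1/64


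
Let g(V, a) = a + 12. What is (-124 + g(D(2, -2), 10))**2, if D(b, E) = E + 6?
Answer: 10404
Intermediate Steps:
D(b, E) = 6 + E
g(V, a) = 12 + a
(-124 + g(D(2, -2), 10))**2 = (-124 + (12 + 10))**2 = (-124 + 22)**2 = (-102)**2 = 10404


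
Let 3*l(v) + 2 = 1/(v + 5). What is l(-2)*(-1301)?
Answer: 6505/9 ≈ 722.78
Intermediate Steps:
l(v) = -⅔ + 1/(3*(5 + v)) (l(v) = -⅔ + 1/(3*(v + 5)) = -⅔ + 1/(3*(5 + v)))
l(-2)*(-1301) = ((-9 - 2*(-2))/(3*(5 - 2)))*(-1301) = ((⅓)*(-9 + 4)/3)*(-1301) = ((⅓)*(⅓)*(-5))*(-1301) = -5/9*(-1301) = 6505/9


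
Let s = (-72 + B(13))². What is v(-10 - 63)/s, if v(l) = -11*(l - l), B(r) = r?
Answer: 0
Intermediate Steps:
s = 3481 (s = (-72 + 13)² = (-59)² = 3481)
v(l) = 0 (v(l) = -11*0 = 0)
v(-10 - 63)/s = 0/3481 = 0*(1/3481) = 0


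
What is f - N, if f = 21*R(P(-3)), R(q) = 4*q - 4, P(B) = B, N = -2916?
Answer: 2580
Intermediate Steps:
R(q) = -4 + 4*q
f = -336 (f = 21*(-4 + 4*(-3)) = 21*(-4 - 12) = 21*(-16) = -336)
f - N = -336 - 1*(-2916) = -336 + 2916 = 2580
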